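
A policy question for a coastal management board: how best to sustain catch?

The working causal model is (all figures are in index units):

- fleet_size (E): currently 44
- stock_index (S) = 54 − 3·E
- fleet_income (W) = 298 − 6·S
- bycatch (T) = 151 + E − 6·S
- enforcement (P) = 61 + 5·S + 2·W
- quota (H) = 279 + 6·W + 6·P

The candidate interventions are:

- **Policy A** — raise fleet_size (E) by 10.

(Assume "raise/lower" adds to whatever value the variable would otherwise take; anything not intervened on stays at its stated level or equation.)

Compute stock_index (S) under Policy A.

Policy A (E + 10):
  E = 44 + 10 = 54
  S = 54 − 3·54 = -108

-108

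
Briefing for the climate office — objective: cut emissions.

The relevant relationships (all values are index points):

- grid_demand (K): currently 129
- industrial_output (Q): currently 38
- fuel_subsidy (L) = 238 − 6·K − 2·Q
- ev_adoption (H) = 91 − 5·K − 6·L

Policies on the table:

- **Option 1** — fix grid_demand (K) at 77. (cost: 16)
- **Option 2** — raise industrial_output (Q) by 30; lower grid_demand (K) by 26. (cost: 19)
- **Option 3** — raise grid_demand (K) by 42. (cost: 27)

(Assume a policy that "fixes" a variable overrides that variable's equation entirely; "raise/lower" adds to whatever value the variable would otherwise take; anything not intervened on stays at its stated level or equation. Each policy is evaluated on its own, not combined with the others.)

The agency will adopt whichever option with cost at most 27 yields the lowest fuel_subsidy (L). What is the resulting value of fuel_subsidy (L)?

Option 1 (K := 77):
  K = 77
  Q = 38
  L = 238 − 6·77 − 2·38 = -300
Option 2 (Q + 30, K − 26):
  K = 129 − 26 = 103
  Q = 38 + 30 = 68
  L = 238 − 6·103 − 2·68 = -516
Option 3 (K + 42):
  K = 129 + 42 = 171
  Q = 38
  L = 238 − 6·171 − 2·38 = -864
Comparing — Option 1: L=-300, Option 2: L=-516, Option 3: L=-864. Lowest is -864 (Option 3).

-864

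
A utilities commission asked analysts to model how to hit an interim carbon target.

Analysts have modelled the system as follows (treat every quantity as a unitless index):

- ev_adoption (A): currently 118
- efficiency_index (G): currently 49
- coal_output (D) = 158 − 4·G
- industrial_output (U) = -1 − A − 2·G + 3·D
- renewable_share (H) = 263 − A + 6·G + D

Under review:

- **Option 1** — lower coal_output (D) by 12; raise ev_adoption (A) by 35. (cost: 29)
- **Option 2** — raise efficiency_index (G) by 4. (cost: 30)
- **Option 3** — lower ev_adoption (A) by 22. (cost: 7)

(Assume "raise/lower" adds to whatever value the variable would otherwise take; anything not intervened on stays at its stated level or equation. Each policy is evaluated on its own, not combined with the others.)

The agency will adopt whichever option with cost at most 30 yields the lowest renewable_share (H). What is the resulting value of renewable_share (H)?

354

Option 1 (D − 12, A + 35):
  A = 118 + 35 = 153
  G = 49
  D = 158 − 4·49 (−12 from intervention) = -50
  H = 263 − 153 + 6·49 + (-50) = 354
Option 2 (G + 4):
  A = 118
  G = 49 + 4 = 53
  D = 158 − 4·53 = -54
  H = 263 − 118 + 6·53 + (-54) = 409
Option 3 (A − 22):
  A = 118 − 22 = 96
  G = 49
  D = 158 − 4·49 = -38
  H = 263 − 96 + 6·49 + (-38) = 423
Comparing — Option 1: H=354, Option 2: H=409, Option 3: H=423. Lowest is 354 (Option 1).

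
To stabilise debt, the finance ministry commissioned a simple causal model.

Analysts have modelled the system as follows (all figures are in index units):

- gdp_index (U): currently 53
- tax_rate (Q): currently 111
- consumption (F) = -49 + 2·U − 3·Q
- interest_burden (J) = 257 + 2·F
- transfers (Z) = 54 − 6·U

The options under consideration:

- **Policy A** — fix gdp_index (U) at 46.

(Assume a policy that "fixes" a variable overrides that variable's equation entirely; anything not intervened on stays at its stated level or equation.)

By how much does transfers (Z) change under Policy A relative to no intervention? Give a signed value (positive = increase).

42

Baseline:
  U = 53
  Z = 54 − 6·53 = -264
Policy A (U := 46):
  U = 46
  Z = 54 − 6·46 = -222
Change in Z: -222 − (-264) = 42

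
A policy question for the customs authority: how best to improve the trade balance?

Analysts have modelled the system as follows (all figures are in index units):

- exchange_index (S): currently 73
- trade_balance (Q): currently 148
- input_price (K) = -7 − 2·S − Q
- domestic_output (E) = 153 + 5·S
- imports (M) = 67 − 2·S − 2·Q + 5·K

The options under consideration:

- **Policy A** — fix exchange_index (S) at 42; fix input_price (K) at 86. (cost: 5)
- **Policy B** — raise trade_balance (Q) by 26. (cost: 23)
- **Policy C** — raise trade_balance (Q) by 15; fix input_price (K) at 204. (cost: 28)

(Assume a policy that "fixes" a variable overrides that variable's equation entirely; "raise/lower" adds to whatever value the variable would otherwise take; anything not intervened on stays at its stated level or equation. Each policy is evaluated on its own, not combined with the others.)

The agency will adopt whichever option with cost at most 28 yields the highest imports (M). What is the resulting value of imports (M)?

Policy A (S := 42, K := 86):
  S = 42
  Q = 148
  K = 86
  M = 67 − 2·42 − 2·148 + 5·86 = 117
Policy B (Q + 26):
  S = 73
  Q = 148 + 26 = 174
  K = -7 − 2·73 − 174 = -327
  M = 67 − 2·73 − 2·174 + 5·(-327) = -2062
Policy C (Q + 15, K := 204):
  S = 73
  Q = 148 + 15 = 163
  K = 204
  M = 67 − 2·73 − 2·163 + 5·204 = 615
Comparing — Policy A: M=117, Policy B: M=-2062, Policy C: M=615. Highest is 615 (Policy C).

615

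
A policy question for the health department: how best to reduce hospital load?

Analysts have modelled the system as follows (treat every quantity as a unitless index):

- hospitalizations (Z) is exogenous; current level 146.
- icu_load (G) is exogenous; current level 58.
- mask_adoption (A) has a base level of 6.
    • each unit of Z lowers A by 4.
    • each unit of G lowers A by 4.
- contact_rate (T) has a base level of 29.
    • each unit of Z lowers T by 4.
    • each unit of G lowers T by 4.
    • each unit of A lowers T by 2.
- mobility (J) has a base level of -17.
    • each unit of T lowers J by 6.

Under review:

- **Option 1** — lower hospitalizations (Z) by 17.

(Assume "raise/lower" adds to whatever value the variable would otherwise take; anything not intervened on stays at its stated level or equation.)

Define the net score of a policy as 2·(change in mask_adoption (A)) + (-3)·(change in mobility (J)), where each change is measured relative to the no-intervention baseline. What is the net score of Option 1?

Baseline:
  Z = 146
  G = 58
  A = 6 − 4·146 − 4·58 = -810
  T = 29 − 4·146 − 4·58 − 2·(-810) = 833
  J = -17 − 6·833 = -5015
Option 1 (Z − 17):
  Z = 146 − 17 = 129
  G = 58
  A = 6 − 4·129 − 4·58 = -742
  T = 29 − 4·129 − 4·58 − 2·(-742) = 765
  J = -17 − 6·765 = -4607
ΔA = -742 − (-810) = 68; ΔJ = -4607 − (-5015) = 408
Score = 2·68 + (-3)·408 = -1088

-1088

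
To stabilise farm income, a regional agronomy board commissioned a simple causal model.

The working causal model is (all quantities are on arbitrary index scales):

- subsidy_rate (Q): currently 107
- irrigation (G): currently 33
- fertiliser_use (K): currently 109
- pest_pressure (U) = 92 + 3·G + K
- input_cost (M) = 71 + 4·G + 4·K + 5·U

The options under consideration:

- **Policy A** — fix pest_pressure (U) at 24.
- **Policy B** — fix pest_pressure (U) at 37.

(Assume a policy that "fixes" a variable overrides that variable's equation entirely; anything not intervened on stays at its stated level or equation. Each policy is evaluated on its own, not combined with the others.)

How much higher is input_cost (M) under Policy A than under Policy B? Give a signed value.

-65

Policy A (U := 24):
  G = 33
  K = 109
  U = 24
  M = 71 + 4·33 + 4·109 + 5·24 = 759
Policy B (U := 37):
  G = 33
  K = 109
  U = 37
  M = 71 + 4·33 + 4·109 + 5·37 = 824
M: 759 − 824 = -65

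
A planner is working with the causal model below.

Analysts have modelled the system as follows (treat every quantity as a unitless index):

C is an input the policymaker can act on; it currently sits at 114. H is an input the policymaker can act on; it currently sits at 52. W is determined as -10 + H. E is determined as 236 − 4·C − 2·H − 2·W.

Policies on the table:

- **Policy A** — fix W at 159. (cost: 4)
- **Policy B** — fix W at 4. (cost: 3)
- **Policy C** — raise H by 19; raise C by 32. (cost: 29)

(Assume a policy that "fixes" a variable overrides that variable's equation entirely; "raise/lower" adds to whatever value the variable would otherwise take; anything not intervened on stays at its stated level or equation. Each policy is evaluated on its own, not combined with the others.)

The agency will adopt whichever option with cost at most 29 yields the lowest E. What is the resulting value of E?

Policy A (W := 159):
  C = 114
  H = 52
  W = 159
  E = 236 − 4·114 − 2·52 − 2·159 = -642
Policy B (W := 4):
  C = 114
  H = 52
  W = 4
  E = 236 − 4·114 − 2·52 − 2·4 = -332
Policy C (H + 19, C + 32):
  C = 114 + 32 = 146
  H = 52 + 19 = 71
  W = -10 + 71 = 61
  E = 236 − 4·146 − 2·71 − 2·61 = -612
Comparing — Policy A: E=-642, Policy B: E=-332, Policy C: E=-612. Lowest is -642 (Policy A).

-642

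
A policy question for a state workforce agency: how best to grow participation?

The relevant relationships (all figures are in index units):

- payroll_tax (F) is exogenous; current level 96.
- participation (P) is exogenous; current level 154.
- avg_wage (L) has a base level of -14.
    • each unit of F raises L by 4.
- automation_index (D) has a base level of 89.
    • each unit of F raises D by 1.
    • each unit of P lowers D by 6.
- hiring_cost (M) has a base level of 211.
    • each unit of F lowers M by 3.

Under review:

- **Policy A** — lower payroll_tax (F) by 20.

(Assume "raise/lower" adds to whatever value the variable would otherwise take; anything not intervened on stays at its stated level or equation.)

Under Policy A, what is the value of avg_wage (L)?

290

Policy A (F − 20):
  F = 96 − 20 = 76
  L = -14 + 4·76 = 290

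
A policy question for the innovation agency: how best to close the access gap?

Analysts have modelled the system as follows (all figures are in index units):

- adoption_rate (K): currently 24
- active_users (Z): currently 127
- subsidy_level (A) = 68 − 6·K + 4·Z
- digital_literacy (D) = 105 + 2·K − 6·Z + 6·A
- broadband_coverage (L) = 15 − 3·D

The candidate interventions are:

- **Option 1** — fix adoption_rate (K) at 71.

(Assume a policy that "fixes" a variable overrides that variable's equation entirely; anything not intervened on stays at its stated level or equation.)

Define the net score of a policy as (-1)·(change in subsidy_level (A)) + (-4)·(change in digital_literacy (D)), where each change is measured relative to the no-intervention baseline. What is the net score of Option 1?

6674

Baseline:
  K = 24
  Z = 127
  A = 68 − 6·24 + 4·127 = 432
  D = 105 + 2·24 − 6·127 + 6·432 = 1983
Option 1 (K := 71):
  K = 71
  Z = 127
  A = 68 − 6·71 + 4·127 = 150
  D = 105 + 2·71 − 6·127 + 6·150 = 385
ΔA = 150 − 432 = -282; ΔD = 385 − 1983 = -1598
Score = (-1)·(-282) + (-4)·(-1598) = 6674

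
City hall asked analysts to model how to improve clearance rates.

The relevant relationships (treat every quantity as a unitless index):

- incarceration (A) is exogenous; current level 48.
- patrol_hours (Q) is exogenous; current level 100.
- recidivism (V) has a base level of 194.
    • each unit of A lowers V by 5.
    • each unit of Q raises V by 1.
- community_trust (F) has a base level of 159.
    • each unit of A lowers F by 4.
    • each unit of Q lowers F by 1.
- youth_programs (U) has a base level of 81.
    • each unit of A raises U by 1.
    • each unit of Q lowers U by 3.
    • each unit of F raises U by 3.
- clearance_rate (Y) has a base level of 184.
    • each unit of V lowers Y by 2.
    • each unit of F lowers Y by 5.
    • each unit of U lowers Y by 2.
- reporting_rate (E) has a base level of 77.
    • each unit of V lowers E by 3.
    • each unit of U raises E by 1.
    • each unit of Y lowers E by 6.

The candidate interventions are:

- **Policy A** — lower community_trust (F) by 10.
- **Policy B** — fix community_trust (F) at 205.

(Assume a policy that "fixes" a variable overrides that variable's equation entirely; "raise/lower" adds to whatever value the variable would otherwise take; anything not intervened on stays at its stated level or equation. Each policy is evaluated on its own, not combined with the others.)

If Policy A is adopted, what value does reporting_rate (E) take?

Policy A (F − 10):
  A = 48
  Q = 100
  V = 194 − 5·48 + 100 = 54
  F = 159 − 4·48 − 100 (−10 from intervention) = -143
  U = 81 + 48 − 3·100 + 3·(-143) = -600
  Y = 184 − 2·54 − 5·(-143) − 2·(-600) = 1991
  E = 77 − 3·54 + (-600) − 6·1991 = -12631

-12631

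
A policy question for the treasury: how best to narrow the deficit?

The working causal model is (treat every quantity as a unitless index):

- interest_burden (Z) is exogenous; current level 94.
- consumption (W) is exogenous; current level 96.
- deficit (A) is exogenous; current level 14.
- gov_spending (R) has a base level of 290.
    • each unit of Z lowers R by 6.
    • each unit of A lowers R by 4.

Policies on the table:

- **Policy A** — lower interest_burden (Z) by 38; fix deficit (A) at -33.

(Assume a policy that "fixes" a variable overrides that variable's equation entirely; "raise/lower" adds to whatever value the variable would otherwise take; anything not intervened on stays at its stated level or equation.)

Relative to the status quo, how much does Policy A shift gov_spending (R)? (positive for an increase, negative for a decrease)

Baseline:
  Z = 94
  A = 14
  R = 290 − 6·94 − 4·14 = -330
Policy A (Z − 38, A := -33):
  Z = 94 − 38 = 56
  A = -33
  R = 290 − 6·56 − 4·(-33) = 86
Change in R: 86 − (-330) = 416

416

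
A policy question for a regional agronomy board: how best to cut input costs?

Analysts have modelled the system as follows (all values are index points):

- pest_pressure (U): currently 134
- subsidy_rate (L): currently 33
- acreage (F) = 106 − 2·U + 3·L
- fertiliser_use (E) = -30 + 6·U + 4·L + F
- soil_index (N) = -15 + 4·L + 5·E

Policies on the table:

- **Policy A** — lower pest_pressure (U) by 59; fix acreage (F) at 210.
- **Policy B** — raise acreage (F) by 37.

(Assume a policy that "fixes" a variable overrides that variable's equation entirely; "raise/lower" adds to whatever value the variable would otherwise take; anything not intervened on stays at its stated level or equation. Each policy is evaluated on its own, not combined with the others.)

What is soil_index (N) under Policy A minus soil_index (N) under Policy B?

Policy A (U − 59, F := 210):
  U = 134 − 59 = 75
  L = 33
  F = 210
  E = -30 + 6·75 + 4·33 + 210 = 762
  N = -15 + 4·33 + 5·762 = 3927
Policy B (F + 37):
  U = 134
  L = 33
  F = 106 − 2·134 + 3·33 (+37 from intervention) = -26
  E = -30 + 6·134 + 4·33 + (-26) = 880
  N = -15 + 4·33 + 5·880 = 4517
N: 3927 − 4517 = -590

-590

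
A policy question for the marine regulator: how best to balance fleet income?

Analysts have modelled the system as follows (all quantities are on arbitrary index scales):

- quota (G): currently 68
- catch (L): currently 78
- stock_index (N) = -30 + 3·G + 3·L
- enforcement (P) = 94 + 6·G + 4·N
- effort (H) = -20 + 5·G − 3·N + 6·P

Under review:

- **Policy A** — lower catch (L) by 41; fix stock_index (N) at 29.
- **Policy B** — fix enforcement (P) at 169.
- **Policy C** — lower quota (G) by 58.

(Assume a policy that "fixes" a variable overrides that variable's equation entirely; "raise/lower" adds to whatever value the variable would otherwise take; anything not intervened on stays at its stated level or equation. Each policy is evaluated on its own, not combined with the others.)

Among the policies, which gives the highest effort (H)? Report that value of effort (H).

5868

Policy A (L − 41, N := 29):
  G = 68
  L = 78 − 41 = 37
  N = 29
  P = 94 + 6·68 + 4·29 = 618
  H = -20 + 5·68 − 3·29 + 6·618 = 3941
Policy B (P := 169):
  G = 68
  L = 78
  N = -30 + 3·68 + 3·78 = 408
  P = 169
  H = -20 + 5·68 − 3·408 + 6·169 = 110
Policy C (G − 58):
  G = 68 − 58 = 10
  L = 78
  N = -30 + 3·10 + 3·78 = 234
  P = 94 + 6·10 + 4·234 = 1090
  H = -20 + 5·10 − 3·234 + 6·1090 = 5868
Comparing — Policy A: H=3941, Policy B: H=110, Policy C: H=5868. Highest is 5868 (Policy C).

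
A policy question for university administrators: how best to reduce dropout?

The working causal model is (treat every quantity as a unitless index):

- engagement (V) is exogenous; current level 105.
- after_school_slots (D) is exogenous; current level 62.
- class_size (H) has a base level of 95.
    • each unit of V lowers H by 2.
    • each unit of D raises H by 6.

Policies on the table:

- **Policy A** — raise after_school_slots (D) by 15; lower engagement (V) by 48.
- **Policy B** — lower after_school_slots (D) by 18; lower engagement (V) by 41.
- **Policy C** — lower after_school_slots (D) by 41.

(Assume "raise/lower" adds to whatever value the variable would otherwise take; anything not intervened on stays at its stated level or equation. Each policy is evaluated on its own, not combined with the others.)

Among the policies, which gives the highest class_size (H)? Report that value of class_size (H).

Policy A (D + 15, V − 48):
  V = 105 − 48 = 57
  D = 62 + 15 = 77
  H = 95 − 2·57 + 6·77 = 443
Policy B (D − 18, V − 41):
  V = 105 − 41 = 64
  D = 62 − 18 = 44
  H = 95 − 2·64 + 6·44 = 231
Policy C (D − 41):
  V = 105
  D = 62 − 41 = 21
  H = 95 − 2·105 + 6·21 = 11
Comparing — Policy A: H=443, Policy B: H=231, Policy C: H=11. Highest is 443 (Policy A).

443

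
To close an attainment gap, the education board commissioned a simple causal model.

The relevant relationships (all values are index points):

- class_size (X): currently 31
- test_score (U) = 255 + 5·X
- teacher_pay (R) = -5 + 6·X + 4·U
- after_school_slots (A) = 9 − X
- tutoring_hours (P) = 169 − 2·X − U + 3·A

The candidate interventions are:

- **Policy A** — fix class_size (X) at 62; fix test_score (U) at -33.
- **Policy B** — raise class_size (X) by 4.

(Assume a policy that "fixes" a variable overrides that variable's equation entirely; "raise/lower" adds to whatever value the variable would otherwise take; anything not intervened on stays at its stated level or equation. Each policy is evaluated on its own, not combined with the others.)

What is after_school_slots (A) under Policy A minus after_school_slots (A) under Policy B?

-27

Policy A (X := 62, U := -33):
  X = 62
  A = 9 − 62 = -53
Policy B (X + 4):
  X = 31 + 4 = 35
  A = 9 − 35 = -26
A: -53 − (-26) = -27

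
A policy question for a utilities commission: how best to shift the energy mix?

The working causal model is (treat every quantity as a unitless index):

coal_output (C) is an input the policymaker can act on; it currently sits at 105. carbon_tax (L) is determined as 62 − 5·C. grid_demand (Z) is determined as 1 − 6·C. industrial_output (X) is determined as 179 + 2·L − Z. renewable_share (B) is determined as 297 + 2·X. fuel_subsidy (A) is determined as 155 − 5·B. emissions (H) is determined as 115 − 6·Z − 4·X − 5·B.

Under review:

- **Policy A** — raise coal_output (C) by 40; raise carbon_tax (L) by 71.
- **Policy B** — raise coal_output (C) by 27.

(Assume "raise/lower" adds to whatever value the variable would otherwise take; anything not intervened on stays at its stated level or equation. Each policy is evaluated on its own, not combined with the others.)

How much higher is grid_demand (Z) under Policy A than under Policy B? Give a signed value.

-78

Policy A (C + 40, L + 71):
  C = 105 + 40 = 145
  Z = 1 − 6·145 = -869
Policy B (C + 27):
  C = 105 + 27 = 132
  Z = 1 − 6·132 = -791
Z: -869 − (-791) = -78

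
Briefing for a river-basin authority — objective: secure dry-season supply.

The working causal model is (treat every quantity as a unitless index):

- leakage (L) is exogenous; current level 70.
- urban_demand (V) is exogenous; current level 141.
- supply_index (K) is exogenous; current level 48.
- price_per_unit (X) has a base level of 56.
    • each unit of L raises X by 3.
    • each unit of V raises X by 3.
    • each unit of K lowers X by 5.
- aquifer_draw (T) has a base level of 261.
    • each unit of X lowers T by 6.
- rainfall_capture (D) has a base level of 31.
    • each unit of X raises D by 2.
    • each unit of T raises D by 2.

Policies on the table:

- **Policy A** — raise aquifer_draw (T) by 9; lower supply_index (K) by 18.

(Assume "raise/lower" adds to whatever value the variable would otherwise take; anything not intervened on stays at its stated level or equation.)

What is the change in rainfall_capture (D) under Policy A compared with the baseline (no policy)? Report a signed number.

Baseline:
  L = 70
  V = 141
  K = 48
  X = 56 + 3·70 + 3·141 − 5·48 = 449
  T = 261 − 6·449 = -2433
  D = 31 + 2·449 + 2·(-2433) = -3937
Policy A (T + 9, K − 18):
  L = 70
  V = 141
  K = 48 − 18 = 30
  X = 56 + 3·70 + 3·141 − 5·30 = 539
  T = 261 − 6·539 (+9 from intervention) = -2964
  D = 31 + 2·539 + 2·(-2964) = -4819
Change in D: -4819 − (-3937) = -882

-882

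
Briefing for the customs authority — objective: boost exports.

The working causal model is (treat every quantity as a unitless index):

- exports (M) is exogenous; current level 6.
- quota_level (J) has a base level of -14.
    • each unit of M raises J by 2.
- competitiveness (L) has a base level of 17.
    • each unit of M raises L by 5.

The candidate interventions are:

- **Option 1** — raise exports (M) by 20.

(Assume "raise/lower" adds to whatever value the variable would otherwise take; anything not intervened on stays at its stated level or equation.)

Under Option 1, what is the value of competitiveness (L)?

147

Option 1 (M + 20):
  M = 6 + 20 = 26
  L = 17 + 5·26 = 147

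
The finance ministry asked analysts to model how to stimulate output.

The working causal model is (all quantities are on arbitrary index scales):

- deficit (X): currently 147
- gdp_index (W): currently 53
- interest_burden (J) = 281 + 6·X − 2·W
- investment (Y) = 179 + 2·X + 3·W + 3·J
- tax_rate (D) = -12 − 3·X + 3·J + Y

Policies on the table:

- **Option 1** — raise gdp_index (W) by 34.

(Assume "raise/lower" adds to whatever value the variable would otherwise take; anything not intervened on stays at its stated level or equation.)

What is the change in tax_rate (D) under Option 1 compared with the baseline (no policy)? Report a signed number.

Baseline:
  X = 147
  W = 53
  J = 281 + 6·147 − 2·53 = 1057
  Y = 179 + 2·147 + 3·53 + 3·1057 = 3803
  D = -12 − 3·147 + 3·1057 + 3803 = 6521
Option 1 (W + 34):
  X = 147
  W = 53 + 34 = 87
  J = 281 + 6·147 − 2·87 = 989
  Y = 179 + 2·147 + 3·87 + 3·989 = 3701
  D = -12 − 3·147 + 3·989 + 3701 = 6215
Change in D: 6215 − 6521 = -306

-306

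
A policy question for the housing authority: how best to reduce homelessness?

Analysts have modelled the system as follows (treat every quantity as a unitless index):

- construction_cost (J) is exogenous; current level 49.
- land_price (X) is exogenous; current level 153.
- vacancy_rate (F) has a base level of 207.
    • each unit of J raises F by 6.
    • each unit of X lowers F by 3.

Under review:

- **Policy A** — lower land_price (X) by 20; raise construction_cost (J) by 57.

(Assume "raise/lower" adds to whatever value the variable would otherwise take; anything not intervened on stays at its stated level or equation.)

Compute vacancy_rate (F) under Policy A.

444

Policy A (X − 20, J + 57):
  J = 49 + 57 = 106
  X = 153 − 20 = 133
  F = 207 + 6·106 − 3·133 = 444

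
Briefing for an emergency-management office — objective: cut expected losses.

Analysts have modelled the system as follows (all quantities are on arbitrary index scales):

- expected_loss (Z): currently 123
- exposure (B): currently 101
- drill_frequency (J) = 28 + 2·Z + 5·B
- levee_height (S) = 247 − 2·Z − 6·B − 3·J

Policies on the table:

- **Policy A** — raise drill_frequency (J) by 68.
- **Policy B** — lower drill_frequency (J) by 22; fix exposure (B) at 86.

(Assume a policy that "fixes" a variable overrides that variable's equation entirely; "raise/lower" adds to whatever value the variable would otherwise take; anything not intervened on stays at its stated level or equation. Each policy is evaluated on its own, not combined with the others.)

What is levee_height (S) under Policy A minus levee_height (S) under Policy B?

Policy A (J + 68):
  Z = 123
  B = 101
  J = 28 + 2·123 + 5·101 (+68 from intervention) = 847
  S = 247 − 2·123 − 6·101 − 3·847 = -3146
Policy B (J − 22, B := 86):
  Z = 123
  B = 86
  J = 28 + 2·123 + 5·86 (−22 from intervention) = 682
  S = 247 − 2·123 − 6·86 − 3·682 = -2561
S: -3146 − (-2561) = -585

-585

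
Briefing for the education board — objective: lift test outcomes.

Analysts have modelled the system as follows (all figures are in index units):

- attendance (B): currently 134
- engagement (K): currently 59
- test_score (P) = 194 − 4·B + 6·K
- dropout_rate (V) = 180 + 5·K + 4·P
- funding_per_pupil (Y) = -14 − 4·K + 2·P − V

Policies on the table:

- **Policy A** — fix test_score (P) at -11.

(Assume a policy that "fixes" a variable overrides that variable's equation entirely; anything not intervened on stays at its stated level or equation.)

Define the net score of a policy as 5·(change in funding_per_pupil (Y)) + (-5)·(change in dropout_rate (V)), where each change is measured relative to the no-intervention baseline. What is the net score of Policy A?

Baseline:
  B = 134
  K = 59
  P = 194 − 4·134 + 6·59 = 12
  V = 180 + 5·59 + 4·12 = 523
  Y = -14 − 4·59 + 2·12 − 523 = -749
Policy A (P := -11):
  B = 134
  K = 59
  P = -11
  V = 180 + 5·59 + 4·(-11) = 431
  Y = -14 − 4·59 + 2·(-11) − 431 = -703
ΔY = -703 − (-749) = 46; ΔV = 431 − 523 = -92
Score = 5·46 + (-5)·(-92) = 690

690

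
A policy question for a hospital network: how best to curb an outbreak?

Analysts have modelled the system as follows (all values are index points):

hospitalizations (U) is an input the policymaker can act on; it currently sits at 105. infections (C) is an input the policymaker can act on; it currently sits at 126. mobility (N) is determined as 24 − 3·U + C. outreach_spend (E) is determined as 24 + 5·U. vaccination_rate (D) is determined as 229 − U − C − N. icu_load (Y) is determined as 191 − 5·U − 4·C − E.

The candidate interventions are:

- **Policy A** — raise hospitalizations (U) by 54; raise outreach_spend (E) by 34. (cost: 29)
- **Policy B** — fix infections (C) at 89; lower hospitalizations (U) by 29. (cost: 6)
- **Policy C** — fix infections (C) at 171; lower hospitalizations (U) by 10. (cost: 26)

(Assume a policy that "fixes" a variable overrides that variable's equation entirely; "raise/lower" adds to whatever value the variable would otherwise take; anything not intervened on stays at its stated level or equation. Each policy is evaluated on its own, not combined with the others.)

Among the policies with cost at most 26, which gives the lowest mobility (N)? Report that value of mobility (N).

-115

Policy B (C := 89, U − 29):
  U = 105 − 29 = 76
  C = 89
  N = 24 − 3·76 + 89 = -115
Policy C (C := 171, U − 10):
  U = 105 − 10 = 95
  C = 171
  N = 24 − 3·95 + 171 = -90
Comparing — Policy B: N=-115, Policy C: N=-90. Lowest is -115 (Policy B).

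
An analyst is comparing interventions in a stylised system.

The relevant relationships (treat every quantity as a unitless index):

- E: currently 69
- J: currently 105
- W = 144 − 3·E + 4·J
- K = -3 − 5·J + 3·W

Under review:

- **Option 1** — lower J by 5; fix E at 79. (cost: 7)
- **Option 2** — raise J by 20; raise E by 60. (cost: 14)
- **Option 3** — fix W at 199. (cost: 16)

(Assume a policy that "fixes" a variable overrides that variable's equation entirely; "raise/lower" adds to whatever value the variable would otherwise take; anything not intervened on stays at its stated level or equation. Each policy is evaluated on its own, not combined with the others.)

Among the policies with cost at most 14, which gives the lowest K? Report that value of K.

Option 1 (J − 5, E := 79):
  E = 79
  J = 105 − 5 = 100
  W = 144 − 3·79 + 4·100 = 307
  K = -3 − 5·100 + 3·307 = 418
Option 2 (J + 20, E + 60):
  E = 69 + 60 = 129
  J = 105 + 20 = 125
  W = 144 − 3·129 + 4·125 = 257
  K = -3 − 5·125 + 3·257 = 143
Comparing — Option 1: K=418, Option 2: K=143. Lowest is 143 (Option 2).

143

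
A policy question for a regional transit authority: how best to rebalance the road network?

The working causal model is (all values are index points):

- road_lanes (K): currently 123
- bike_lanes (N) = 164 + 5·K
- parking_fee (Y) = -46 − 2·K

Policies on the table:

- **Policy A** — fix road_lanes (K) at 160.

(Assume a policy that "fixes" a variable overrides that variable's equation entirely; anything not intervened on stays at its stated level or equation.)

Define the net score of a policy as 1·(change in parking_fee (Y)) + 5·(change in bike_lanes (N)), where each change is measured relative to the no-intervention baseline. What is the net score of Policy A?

Baseline:
  K = 123
  N = 164 + 5·123 = 779
  Y = -46 − 2·123 = -292
Policy A (K := 160):
  K = 160
  N = 164 + 5·160 = 964
  Y = -46 − 2·160 = -366
ΔY = -366 − (-292) = -74; ΔN = 964 − 779 = 185
Score = 1·(-74) + 5·185 = 851

851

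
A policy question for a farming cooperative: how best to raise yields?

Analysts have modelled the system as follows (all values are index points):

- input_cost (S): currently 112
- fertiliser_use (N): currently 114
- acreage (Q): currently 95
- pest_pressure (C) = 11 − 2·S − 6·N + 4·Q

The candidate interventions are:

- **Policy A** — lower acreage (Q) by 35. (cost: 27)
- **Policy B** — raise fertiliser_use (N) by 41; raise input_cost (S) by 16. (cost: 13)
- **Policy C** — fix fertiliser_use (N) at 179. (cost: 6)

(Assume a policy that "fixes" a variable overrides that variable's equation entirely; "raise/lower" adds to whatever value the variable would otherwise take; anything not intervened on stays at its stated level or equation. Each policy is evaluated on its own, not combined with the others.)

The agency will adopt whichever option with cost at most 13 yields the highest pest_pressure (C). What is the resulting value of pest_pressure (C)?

-795

Policy B (N + 41, S + 16):
  S = 112 + 16 = 128
  N = 114 + 41 = 155
  Q = 95
  C = 11 − 2·128 − 6·155 + 4·95 = -795
Policy C (N := 179):
  S = 112
  N = 179
  Q = 95
  C = 11 − 2·112 − 6·179 + 4·95 = -907
Comparing — Policy B: C=-795, Policy C: C=-907. Highest is -795 (Policy B).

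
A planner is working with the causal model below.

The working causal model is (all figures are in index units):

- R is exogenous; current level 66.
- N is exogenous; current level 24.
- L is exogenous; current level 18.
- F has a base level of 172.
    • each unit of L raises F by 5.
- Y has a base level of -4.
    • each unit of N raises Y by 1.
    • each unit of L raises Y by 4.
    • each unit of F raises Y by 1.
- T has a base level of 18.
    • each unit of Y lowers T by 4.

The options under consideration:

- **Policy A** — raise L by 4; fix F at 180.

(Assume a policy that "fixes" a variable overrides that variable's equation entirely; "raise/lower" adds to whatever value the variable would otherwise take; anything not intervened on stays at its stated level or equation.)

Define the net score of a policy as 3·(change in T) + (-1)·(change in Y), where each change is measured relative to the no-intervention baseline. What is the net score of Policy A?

858

Baseline:
  N = 24
  L = 18
  F = 172 + 5·18 = 262
  Y = -4 + 24 + 4·18 + 262 = 354
  T = 18 − 4·354 = -1398
Policy A (L + 4, F := 180):
  N = 24
  L = 18 + 4 = 22
  F = 180
  Y = -4 + 24 + 4·22 + 180 = 288
  T = 18 − 4·288 = -1134
ΔT = -1134 − (-1398) = 264; ΔY = 288 − 354 = -66
Score = 3·264 + (-1)·(-66) = 858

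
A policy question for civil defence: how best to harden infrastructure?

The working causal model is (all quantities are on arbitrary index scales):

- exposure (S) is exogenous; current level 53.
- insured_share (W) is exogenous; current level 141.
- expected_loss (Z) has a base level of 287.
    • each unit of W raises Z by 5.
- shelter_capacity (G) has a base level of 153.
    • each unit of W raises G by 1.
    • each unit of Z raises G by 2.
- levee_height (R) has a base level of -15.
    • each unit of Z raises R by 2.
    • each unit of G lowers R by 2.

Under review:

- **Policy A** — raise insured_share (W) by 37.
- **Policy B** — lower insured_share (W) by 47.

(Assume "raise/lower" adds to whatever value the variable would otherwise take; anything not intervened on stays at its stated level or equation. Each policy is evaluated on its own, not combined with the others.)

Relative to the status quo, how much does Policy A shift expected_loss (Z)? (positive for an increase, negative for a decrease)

185

Baseline:
  W = 141
  Z = 287 + 5·141 = 992
Policy A (W + 37):
  W = 141 + 37 = 178
  Z = 287 + 5·178 = 1177
Change in Z: 1177 − 992 = 185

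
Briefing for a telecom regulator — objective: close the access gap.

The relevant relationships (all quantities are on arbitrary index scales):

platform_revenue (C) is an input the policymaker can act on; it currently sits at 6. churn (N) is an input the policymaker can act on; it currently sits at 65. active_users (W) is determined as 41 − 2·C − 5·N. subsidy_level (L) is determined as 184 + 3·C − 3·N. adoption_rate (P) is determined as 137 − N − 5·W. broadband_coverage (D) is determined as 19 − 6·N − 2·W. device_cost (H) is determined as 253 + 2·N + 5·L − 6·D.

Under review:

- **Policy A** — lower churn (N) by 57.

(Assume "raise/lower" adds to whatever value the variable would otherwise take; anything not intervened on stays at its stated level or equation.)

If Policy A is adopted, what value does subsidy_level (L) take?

Policy A (N − 57):
  C = 6
  N = 65 − 57 = 8
  L = 184 + 3·6 − 3·8 = 178

178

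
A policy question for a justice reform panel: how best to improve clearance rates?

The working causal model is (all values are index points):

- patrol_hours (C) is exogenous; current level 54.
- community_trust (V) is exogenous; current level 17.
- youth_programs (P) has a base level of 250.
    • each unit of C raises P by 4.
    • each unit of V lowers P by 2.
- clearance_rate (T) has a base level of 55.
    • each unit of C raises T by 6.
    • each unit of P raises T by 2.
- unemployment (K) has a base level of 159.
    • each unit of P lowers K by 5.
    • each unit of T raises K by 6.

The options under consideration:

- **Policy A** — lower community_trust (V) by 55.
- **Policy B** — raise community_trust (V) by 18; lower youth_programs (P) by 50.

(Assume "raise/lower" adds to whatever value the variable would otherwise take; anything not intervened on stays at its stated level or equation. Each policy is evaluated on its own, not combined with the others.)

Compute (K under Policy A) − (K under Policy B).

1372

Policy A (V − 55):
  C = 54
  V = 17 − 55 = -38
  P = 250 + 4·54 − 2·(-38) = 542
  T = 55 + 6·54 + 2·542 = 1463
  K = 159 − 5·542 + 6·1463 = 6227
Policy B (V + 18, P − 50):
  C = 54
  V = 17 + 18 = 35
  P = 250 + 4·54 − 2·35 (−50 from intervention) = 346
  T = 55 + 6·54 + 2·346 = 1071
  K = 159 − 5·346 + 6·1071 = 4855
K: 6227 − 4855 = 1372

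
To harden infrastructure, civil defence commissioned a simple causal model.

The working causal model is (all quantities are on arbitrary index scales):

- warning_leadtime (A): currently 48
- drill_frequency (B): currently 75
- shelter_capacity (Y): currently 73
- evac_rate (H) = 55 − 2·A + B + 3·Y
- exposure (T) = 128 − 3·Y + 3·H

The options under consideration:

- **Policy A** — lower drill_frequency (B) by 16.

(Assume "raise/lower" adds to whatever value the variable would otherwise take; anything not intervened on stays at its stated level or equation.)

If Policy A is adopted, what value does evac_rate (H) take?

Policy A (B − 16):
  A = 48
  B = 75 − 16 = 59
  Y = 73
  H = 55 − 2·48 + 59 + 3·73 = 237

237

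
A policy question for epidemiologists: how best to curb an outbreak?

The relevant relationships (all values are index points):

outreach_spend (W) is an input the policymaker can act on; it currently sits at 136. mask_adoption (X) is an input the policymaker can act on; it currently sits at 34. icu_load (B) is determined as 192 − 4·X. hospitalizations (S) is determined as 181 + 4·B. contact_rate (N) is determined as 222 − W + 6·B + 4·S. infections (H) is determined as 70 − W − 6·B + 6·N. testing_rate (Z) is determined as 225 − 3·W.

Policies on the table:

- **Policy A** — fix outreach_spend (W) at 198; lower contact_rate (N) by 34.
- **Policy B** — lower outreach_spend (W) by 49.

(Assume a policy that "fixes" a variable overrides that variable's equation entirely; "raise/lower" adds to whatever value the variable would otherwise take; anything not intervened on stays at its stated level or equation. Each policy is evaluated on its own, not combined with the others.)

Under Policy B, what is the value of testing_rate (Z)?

-36

Policy B (W − 49):
  W = 136 − 49 = 87
  Z = 225 − 3·87 = -36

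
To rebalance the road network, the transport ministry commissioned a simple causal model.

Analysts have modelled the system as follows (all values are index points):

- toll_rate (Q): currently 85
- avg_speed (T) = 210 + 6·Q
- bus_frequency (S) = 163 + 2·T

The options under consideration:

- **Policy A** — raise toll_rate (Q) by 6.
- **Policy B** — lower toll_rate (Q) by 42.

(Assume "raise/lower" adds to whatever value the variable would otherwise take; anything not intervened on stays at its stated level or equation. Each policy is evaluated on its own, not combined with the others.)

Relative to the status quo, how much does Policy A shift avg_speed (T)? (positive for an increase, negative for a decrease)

36

Baseline:
  Q = 85
  T = 210 + 6·85 = 720
Policy A (Q + 6):
  Q = 85 + 6 = 91
  T = 210 + 6·91 = 756
Change in T: 756 − 720 = 36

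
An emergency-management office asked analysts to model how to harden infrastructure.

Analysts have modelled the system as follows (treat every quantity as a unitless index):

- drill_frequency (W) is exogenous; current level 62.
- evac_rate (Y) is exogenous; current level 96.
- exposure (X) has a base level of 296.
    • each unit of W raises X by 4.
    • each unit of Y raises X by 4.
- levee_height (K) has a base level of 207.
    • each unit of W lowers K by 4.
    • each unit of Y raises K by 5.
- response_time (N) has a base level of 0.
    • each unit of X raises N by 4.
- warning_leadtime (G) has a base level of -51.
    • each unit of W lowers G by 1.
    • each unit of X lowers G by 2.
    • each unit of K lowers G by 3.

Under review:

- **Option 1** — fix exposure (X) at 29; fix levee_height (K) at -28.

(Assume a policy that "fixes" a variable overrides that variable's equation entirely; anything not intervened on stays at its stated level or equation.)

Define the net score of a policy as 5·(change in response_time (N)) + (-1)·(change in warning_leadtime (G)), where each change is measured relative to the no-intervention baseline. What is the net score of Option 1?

Baseline:
  W = 62
  Y = 96
  X = 296 + 4·62 + 4·96 = 928
  K = 207 − 4·62 + 5·96 = 439
  N = 0 + 4·928 = 3712
  G = -51 − 62 − 2·928 − 3·439 = -3286
Option 1 (X := 29, K := -28):
  W = 62
  Y = 96
  X = 29
  K = -28
  N = 0 + 4·29 = 116
  G = -51 − 62 − 2·29 − 3·(-28) = -87
ΔN = 116 − 3712 = -3596; ΔG = -87 − (-3286) = 3199
Score = 5·(-3596) + (-1)·3199 = -21179

-21179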